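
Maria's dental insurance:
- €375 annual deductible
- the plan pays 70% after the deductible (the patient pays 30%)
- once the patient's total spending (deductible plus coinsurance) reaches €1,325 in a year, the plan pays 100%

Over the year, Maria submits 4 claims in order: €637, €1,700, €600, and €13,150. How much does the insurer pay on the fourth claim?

Claim 1 (€637): deductible takes €375, €262 remains; patient's 30% is €78.60. Cost to patient: €453.60. OOP to date €453.60. Insurer: €637 − €453.60 = €183.40.
Claim 2 (€1,700): deductible already satisfied, so patient's share is 30% × €1,700 = €510. Patient owes €510 (running OOP €963.60). Plan pays €1,700 − €510 = €1,190.
Claim 3 (€600): 30% coinsurance on €600 = €180. Patient owes €180 (running OOP €1,143.60). Insurer: €600 − €180 = €420.
Claim 4 (€13,150): deductible met; 30% of €13,150 = €3,945. That would push OOP to €5,088.60, over the €1,325 cap, so patient pays €1,325 − €1,143.60 = €181.40. Plan pays €13,150 − €181.40 = €12,968.60.

€12,968.60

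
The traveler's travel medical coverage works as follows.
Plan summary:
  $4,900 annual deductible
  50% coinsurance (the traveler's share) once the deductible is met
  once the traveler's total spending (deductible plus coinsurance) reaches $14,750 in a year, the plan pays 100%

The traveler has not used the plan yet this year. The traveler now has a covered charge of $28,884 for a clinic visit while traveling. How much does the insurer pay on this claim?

Deductible not yet touched, so the first $4,900 of the bill goes to the deductible.
The remaining $23,984 (= $28,884 − $4,900) moves to coinsurance.
50% of $23,984 = $11,992 falls to the traveler.
So the traveler owes $4,900 + $11,992 = $16,892 before any cap.
Adding $16,892 to the $0 already spent would give $16,892, which exceeds the $14,750 cap; the traveler pays just $14,750 − $0 = $14,750.
The insurer covers the remainder: $28,884 − $14,750 = $14,134.

$14,134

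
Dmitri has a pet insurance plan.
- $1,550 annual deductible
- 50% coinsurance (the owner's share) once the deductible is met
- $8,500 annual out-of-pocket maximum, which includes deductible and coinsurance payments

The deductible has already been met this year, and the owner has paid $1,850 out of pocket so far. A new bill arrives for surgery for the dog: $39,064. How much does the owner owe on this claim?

The deductible is already satisfied, so the full bill goes to coinsurance.
Owner's 50% share of $39,064 is $19,532.
Year-to-date out-of-pocket would reach $1,850 + $19,532 = $21,382, above the $8,500 maximum, so the owner pays only $8,500 − $1,850 = $6,650.

$6,650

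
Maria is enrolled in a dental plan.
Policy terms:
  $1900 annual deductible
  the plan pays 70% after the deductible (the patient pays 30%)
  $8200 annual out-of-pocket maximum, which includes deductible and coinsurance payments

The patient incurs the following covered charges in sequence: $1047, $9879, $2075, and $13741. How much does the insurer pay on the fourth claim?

#1 ($1047): fully absorbed by the deductible. Patient pays $1047; OOP now $1047. Insurer: $1047 − $1047 = $0.
#2 ($9879): $853 finishes the deductible; $9026 goes to coinsurance; patient's 30% is $2707.80. Patient owes $3560.80 (running OOP $4607.80). Plan pays $9879 − $3560.80 = $6318.20.
#3 ($2075): deductible already satisfied, so patient's share is 30% × $2075 = $622.50. Patient owes $622.50 (running OOP $5230.30). Plan pays $2075 − $622.50 = $1452.50.
#4 ($13741): deductible met; 30% of $13741 = $4122.30. Adding that to $5230.30 gives $9352.60, past the $8200 cap; patient pays only $8200 − $5230.30 = $2969.70. Insurer: $13741 − $2969.70 = $10771.30.

$10771.30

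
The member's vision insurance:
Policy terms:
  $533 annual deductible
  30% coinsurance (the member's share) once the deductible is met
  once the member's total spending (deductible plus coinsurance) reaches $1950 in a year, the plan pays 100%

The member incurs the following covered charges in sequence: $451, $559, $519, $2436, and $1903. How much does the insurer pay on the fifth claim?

#1 ($451): all of it applies to the deductible. Cost to member: $451. OOP to date $451. Insurer: $451 − $451 = $0.
#2 ($559): $82 to deductible, leaving $477; 30% of $477 = $143.10. Cost to member: $225.10. OOP to date $676.10. Plan pays $559 − $225.10 = $333.90.
#3 ($519): deductible met; 30% of $519 = $155.70. Cost to member: $155.70. OOP to date $831.80. Plan pays $519 − $155.70 = $363.30.
#4 ($2436): 30% coinsurance on $2436 = $730.80. Cost to member: $730.80. OOP to date $1562.60. Insurer: $2436 − $730.80 = $1705.20.
#5 ($1903): deductible already satisfied, so member's share is 30% × $1903 = $570.90. That would push OOP to $2133.50, over the $1950 cap, so member pays $1950 − $1562.60 = $387.40. Plan pays $1903 − $387.40 = $1515.60.

$1515.60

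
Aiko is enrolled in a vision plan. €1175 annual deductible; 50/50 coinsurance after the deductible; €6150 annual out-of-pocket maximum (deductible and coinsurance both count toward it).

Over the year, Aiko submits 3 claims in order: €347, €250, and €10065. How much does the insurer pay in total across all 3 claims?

€4743.50

Claim 1 (€347): fully absorbed by the deductible. Member pays €347; OOP now €347. Insurer: €347 − €347 = €0.
Claim 2 (€250): fully absorbed by the deductible. Member pays €250; OOP now €597. Plan pays €250 − €250 = €0.
Claim 3 (€10065): deductible takes €578, €9487 remains; member's 50% is €4743.50. Cost to member: €5321.50. OOP to date €5918.50. Plan pays €10065 − €5321.50 = €4743.50.
Insurer total: €0 + €0 + €4743.50 = €4743.50.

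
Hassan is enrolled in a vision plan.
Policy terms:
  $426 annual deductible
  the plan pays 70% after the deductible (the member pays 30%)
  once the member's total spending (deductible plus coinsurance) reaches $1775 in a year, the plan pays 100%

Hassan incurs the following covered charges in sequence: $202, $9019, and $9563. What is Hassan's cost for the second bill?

Claim 1 ($202): entire amount goes to the deductible. Cost to member: $202. OOP to date $202.
Claim 2 ($9019): deductible takes $224, $8795 remains; coinsurance $8795 × 30% = $2638.50. Claim cost before the cap: $224 + $2638.50 = $2862.50. Adding that to $202 gives $3064.50, past the $1775 cap; member pays only $1775 − $202 = $1573.

$1573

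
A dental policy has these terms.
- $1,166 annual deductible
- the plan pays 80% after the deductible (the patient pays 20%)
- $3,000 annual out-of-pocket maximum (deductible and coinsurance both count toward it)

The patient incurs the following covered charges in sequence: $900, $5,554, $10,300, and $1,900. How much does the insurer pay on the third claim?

#1 ($900): entire amount goes to the deductible. Patient pays $900; OOP now $900. Plan pays $900 − $900 = $0.
#2 ($5,554): $266 finishes the deductible; $5,288 goes to coinsurance; coinsurance $5,288 × 20% = $1,057.60. Cost to patient: $1,323.60. OOP to date $2,223.60. Insurer: $5,554 − $1,323.60 = $4,230.40.
#3 ($10,300): deductible met; 20% of $10,300 = $2,060. Adding that to $2,223.60 gives $4,283.60, past the $3,000 cap; patient pays only $3,000 − $2,223.60 = $776.40. Insurer: $10,300 − $776.40 = $9,523.60.

$9,523.60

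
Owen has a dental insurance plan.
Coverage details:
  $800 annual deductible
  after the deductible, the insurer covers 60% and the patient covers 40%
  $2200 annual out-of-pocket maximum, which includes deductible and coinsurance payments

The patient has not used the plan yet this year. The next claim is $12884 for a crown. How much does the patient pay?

$2200

Nothing has been paid toward the $800 deductible, so the first $800 of this charge is applied there.
After the $800 deductible portion, $12884 − $800 = $12084 is subject to coinsurance.
Coinsurance: $12084 × 40% = $4833.60.
That puts the patient's cost at $800 + $4833.60 = $5633.60 before any cap.
Adding $5633.60 to the $0 already spent would give $5633.60, which exceeds the $2200 cap; the patient pays just $2200 − $0 = $2200.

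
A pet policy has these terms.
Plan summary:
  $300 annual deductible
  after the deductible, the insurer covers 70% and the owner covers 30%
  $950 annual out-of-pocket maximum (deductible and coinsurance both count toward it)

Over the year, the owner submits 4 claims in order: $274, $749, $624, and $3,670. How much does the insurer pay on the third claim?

$436.80

Bill 1, $274: fully absorbed by the deductible. Owner owes $274 (running OOP $274). Plan pays $274 − $274 = $0.
Bill 2, $749: $26 finishes the deductible; $723 goes to coinsurance; 30% of $723 = $216.90. Owner pays $242.90; OOP now $516.90. Plan pays $749 − $242.90 = $506.10.
Bill 3, $624: deductible met; 30% of $624 = $187.20. Owner pays $187.20; OOP now $704.10. Plan pays $624 − $187.20 = $436.80.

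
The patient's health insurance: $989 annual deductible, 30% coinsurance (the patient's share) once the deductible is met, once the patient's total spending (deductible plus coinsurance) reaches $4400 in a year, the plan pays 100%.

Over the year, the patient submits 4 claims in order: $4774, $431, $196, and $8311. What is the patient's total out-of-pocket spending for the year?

#1 ($4774): deductible takes $989, $3785 remains; coinsurance $3785 × 30% = $1135.50. Cost to patient: $2124.50. OOP to date $2124.50.
#2 ($431): deductible already satisfied, so patient's share is 30% × $431 = $129.30. Cost to patient: $129.30. OOP to date $2253.80.
#3 ($196): deductible met; 30% of $196 = $58.80. Cost to patient: $58.80. OOP to date $2312.60.
#4 ($8311): deductible already satisfied, so patient's share is 30% × $8311 = $2493.30. That would push OOP to $4805.90, over the $4400 cap, so patient pays $4400 − $2312.60 = $2087.40.
Summing the patient's payments: $2124.50 + $129.30 + $58.80 + $2087.40 = $4400.

$4400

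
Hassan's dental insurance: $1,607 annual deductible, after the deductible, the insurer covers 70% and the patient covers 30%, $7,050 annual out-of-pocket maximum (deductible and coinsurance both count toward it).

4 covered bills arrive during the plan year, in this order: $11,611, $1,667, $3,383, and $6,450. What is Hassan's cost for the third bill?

$1,014.90

Bill 1, $11,611: $1,607 finishes the deductible; $10,004 goes to coinsurance; patient's 30% is $3,001.20. Patient pays $4,608.20; OOP now $4,608.20.
Bill 2, $1,667: deductible already satisfied, so patient's share is 30% × $1,667 = $500.10. Cost to patient: $500.10. OOP to date $5,108.30.
Bill 3, $3,383: 30% coinsurance on $3,383 = $1,014.90. Patient owes $1,014.90 (running OOP $6,123.20).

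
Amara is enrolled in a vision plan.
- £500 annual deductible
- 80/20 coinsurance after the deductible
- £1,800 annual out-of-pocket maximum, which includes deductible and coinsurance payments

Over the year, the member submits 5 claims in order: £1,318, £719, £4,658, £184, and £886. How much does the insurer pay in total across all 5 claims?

Claim 1 — £1,318: deductible takes £500, £818 remains; 20% of £818 = £163.60. Cost to member: £663.60. OOP to date £663.60. Insurer: £1,318 − £663.60 = £654.40.
Claim 2 — £719: deductible met; 20% of £719 = £143.80. Cost to member: £143.80. OOP to date £807.40. Plan pays £719 − £143.80 = £575.20.
Claim 3 — £4,658: deductible met; 20% of £4,658 = £931.60. Member pays £931.60; OOP now £1,739. Plan pays £4,658 − £931.60 = £3,726.40.
Claim 4 — £184: 20% coinsurance on £184 = £36.80. Member pays £36.80; OOP now £1,775.80. Plan pays £184 − £36.80 = £147.20.
Claim 5 — £886: 20% coinsurance on £886 = £177.20. That would push OOP to £1,953, over the £1,800 cap, so member pays £1,800 − £1,775.80 = £24.20. Insurer: £886 − £24.20 = £861.80.
Insurer total: £654.40 + £575.20 + £3,726.40 + £147.20 + £861.80 = £5,965.

£5,965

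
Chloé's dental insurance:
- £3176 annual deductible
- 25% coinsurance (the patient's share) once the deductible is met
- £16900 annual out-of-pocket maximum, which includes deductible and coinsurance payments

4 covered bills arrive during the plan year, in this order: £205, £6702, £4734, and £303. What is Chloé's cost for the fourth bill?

£75.75

Bill 1, £205: entire amount goes to the deductible. Patient pays £205; OOP now £205.
Bill 2, £6702: £2971 finishes the deductible; £3731 goes to coinsurance; 25% of £3731 = £932.75. Cost to patient: £3903.75. OOP to date £4108.75.
Bill 3, £4734: deductible met; 25% of £4734 = £1183.50. Cost to patient: £1183.50. OOP to date £5292.25.
Bill 4, £303: deductible already satisfied, so patient's share is 25% × £303 = £75.75. Patient pays £75.75; OOP now £5368.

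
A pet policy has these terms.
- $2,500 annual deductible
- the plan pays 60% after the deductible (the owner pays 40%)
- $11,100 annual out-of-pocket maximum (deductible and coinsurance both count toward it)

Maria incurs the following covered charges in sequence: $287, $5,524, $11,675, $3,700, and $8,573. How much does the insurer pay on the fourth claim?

$2,220

#1 ($287): entire amount goes to the deductible. Owner pays $287; OOP now $287. Insurer: $287 − $287 = $0.
#2 ($5,524): deductible takes $2,213, $3,311 remains; 40% of $3,311 = $1,324.40. Owner pays $3,537.40; OOP now $3,824.40. Insurer: $5,524 − $3,537.40 = $1,986.60.
#3 ($11,675): deductible already satisfied, so owner's share is 40% × $11,675 = $4,670. Cost to owner: $4,670. OOP to date $8,494.40. Plan pays $11,675 − $4,670 = $7,005.
#4 ($3,700): 40% coinsurance on $3,700 = $1,480. Owner pays $1,480; OOP now $9,974.40. Insurer: $3,700 − $1,480 = $2,220.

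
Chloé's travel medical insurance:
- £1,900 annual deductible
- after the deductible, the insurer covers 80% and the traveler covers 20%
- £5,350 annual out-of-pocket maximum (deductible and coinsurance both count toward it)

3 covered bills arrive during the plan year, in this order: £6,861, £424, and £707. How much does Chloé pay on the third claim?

£141.40

Bill 1, £6,861: £1,900 finishes the deductible; £4,961 goes to coinsurance; coinsurance £4,961 × 20% = £992.20. Traveler pays £2,892.20; OOP now £2,892.20.
Bill 2, £424: 20% coinsurance on £424 = £84.80. Cost to traveler: £84.80. OOP to date £2,977.
Bill 3, £707: deductible already satisfied, so traveler's share is 20% × £707 = £141.40. Cost to traveler: £141.40. OOP to date £3,118.40.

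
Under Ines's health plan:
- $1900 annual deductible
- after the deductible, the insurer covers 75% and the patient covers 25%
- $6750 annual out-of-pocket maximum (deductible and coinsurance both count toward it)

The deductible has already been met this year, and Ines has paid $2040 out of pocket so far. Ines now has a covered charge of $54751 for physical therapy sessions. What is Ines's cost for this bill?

The deductible is already satisfied, so the full bill goes to coinsurance.
Coinsurance: $54751 × 25% = $13687.75.
That would bring total out-of-pocket to $15727.75, past the $6750 cap. The patient is capped at $6750 − $2040 = $4710 on this claim.

$4710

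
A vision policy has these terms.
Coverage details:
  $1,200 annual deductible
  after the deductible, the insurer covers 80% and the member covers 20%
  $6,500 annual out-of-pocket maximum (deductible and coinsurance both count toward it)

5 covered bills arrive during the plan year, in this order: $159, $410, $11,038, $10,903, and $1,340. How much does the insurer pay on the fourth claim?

Claim 1 ($159): fully absorbed by the deductible. Cost to member: $159. OOP to date $159. Insurer: $159 − $159 = $0.
Claim 2 ($410): entire amount goes to the deductible. Member owes $410 (running OOP $569). Plan pays $410 − $410 = $0.
Claim 3 ($11,038): $631 finishes the deductible; $10,407 goes to coinsurance; 20% of $10,407 = $2,081.40. Member pays $2,712.40; OOP now $3,281.40. Insurer: $11,038 − $2,712.40 = $8,325.60.
Claim 4 ($10,903): deductible met; 20% of $10,903 = $2,180.60. Cost to member: $2,180.60. OOP to date $5,462. Plan pays $10,903 − $2,180.60 = $8,722.40.

$8,722.40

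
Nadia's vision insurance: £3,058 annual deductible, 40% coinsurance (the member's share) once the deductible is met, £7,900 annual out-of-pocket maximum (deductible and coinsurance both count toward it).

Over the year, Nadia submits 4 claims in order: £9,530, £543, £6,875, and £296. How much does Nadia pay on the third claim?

£2,036

Bill 1, £9,530: £3,058 to deductible, leaving £6,472; coinsurance £6,472 × 40% = £2,588.80. Cost to member: £5,646.80. OOP to date £5,646.80.
Bill 2, £543: 40% coinsurance on £543 = £217.20. Cost to member: £217.20. OOP to date £5,864.
Bill 3, £6,875: deductible met; 40% of £6,875 = £2,750. Adding that to £5,864 gives £8,614, past the £7,900 cap; member pays only £7,900 − £5,864 = £2,036.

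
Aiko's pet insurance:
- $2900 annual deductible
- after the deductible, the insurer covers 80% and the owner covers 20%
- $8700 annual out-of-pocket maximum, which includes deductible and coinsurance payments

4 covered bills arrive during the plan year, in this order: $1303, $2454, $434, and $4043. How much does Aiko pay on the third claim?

Claim 1 ($1303): entire amount goes to the deductible. Owner pays $1303; OOP now $1303.
Claim 2 ($2454): $1597 to deductible, leaving $857; owner's 20% is $171.40. Owner owes $1768.40 (running OOP $3071.40).
Claim 3 ($434): deductible met; 20% of $434 = $86.80. Owner owes $86.80 (running OOP $3158.20).

$86.80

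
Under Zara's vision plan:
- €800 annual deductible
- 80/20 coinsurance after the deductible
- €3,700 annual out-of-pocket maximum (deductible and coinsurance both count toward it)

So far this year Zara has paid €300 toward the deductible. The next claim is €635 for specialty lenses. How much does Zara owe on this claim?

€300 of the €800 deductible is already met, leaving €500.
The remaining €135 (= €635 − €500) moves to coinsurance.
Coinsurance: €135 × 20% = €27.
Member responsibility before any cap: €500 + €27 = €527.
Total out-of-pocket so far would be €300 + €527 = €827, below the €3,700 cap — no reduction.

€527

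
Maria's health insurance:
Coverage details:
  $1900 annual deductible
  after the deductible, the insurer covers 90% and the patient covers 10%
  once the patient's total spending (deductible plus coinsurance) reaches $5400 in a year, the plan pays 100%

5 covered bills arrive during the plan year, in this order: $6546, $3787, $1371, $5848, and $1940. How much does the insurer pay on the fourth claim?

$5263.20

Claim 1 — $6546: $1900 to deductible, leaving $4646; coinsurance $4646 × 10% = $464.60. Patient owes $2364.60 (running OOP $2364.60). Insurer: $6546 − $2364.60 = $4181.40.
Claim 2 — $3787: deductible met; 10% of $3787 = $378.70. Patient pays $378.70; OOP now $2743.30. Plan pays $3787 − $378.70 = $3408.30.
Claim 3 — $1371: 10% coinsurance on $1371 = $137.10. Cost to patient: $137.10. OOP to date $2880.40. Plan pays $1371 − $137.10 = $1233.90.
Claim 4 — $5848: deductible already satisfied, so patient's share is 10% × $5848 = $584.80. Cost to patient: $584.80. OOP to date $3465.20. Insurer: $5848 − $584.80 = $5263.20.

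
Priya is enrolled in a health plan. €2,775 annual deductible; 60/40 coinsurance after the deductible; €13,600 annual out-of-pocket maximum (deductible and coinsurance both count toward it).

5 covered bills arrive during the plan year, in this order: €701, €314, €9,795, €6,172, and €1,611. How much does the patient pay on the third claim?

Claim 1 — €701: entire amount goes to the deductible. Patient pays €701; OOP now €701.
Claim 2 — €314: entire amount goes to the deductible. Patient pays €314; OOP now €1,015.
Claim 3 — €9,795: deductible takes €1,760, €8,035 remains; 40% of €8,035 = €3,214. Cost to patient: €4,974. OOP to date €5,989.

€4,974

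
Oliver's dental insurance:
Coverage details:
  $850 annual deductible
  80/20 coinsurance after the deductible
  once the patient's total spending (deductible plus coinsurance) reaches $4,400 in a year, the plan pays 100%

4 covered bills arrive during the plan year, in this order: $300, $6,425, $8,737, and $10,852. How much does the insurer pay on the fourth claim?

Bill 1, $300: all of it applies to the deductible. Patient owes $300 (running OOP $300). Plan pays $300 − $300 = $0.
Bill 2, $6,425: deductible takes $550, $5,875 remains; coinsurance $5,875 × 20% = $1,175. Patient pays $1,725; OOP now $2,025. Plan pays $6,425 − $1,725 = $4,700.
Bill 3, $8,737: deductible already satisfied, so patient's share is 20% × $8,737 = $1,747.40. Patient owes $1,747.40 (running OOP $3,772.40). Insurer: $8,737 − $1,747.40 = $6,989.60.
Bill 4, $10,852: 20% coinsurance on $10,852 = $2,170.40. That would push OOP to $5,942.80, over the $4,400 cap, so patient pays $4,400 − $3,772.40 = $627.60. Insurer: $10,852 − $627.60 = $10,224.40.

$10,224.40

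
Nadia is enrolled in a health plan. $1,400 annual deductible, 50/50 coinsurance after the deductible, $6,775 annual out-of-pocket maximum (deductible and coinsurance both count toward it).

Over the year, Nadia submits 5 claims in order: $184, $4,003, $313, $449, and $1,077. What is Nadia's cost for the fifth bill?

#1 ($184): fully absorbed by the deductible. Cost to patient: $184. OOP to date $184.
#2 ($4,003): $1,216 finishes the deductible; $2,787 goes to coinsurance; patient's 50% is $1,393.50. Patient pays $2,609.50; OOP now $2,793.50.
#3 ($313): deductible already satisfied, so patient's share is 50% × $313 = $156.50. Cost to patient: $156.50. OOP to date $2,950.
#4 ($449): deductible met; 50% of $449 = $224.50. Cost to patient: $224.50. OOP to date $3,174.50.
#5 ($1,077): 50% coinsurance on $1,077 = $538.50. Patient pays $538.50; OOP now $3,713.

$538.50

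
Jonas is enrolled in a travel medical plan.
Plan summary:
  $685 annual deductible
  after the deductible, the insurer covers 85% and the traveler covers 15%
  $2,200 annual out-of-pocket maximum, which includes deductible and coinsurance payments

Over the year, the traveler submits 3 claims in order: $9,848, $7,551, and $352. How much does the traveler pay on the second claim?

#1 ($9,848): deductible takes $685, $9,163 remains; coinsurance $9,163 × 15% = $1,374.45. Traveler pays $2,059.45; OOP now $2,059.45.
#2 ($7,551): deductible met; 15% of $7,551 = $1,132.65. Adding that to $2,059.45 gives $3,192.10, past the $2,200 cap; traveler pays only $2,200 − $2,059.45 = $140.55.

$140.55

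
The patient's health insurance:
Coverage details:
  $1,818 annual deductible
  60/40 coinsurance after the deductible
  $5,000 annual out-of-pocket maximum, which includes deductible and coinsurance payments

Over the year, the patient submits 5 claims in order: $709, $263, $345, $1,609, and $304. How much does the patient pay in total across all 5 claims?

$2,382.80

#1 ($709): fully absorbed by the deductible. Patient owes $709 (running OOP $709).
#2 ($263): entire amount goes to the deductible. Patient pays $263; OOP now $972.
#3 ($345): all of it applies to the deductible. Cost to patient: $345. OOP to date $1,317.
#4 ($1,609): $501 to deductible, leaving $1,108; patient's 40% is $443.20. Patient pays $944.20; OOP now $2,261.20.
#5 ($304): deductible already satisfied, so patient's share is 40% × $304 = $121.60. Cost to patient: $121.60. OOP to date $2,382.80.
Total paid by the patient: $709 + $263 + $345 + $944.20 + $121.60 = $2,382.80.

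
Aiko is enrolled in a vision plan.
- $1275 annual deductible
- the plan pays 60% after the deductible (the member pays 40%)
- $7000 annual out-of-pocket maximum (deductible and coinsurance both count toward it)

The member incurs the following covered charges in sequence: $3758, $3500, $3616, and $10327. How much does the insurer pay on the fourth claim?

#1 ($3758): deductible takes $1275, $2483 remains; member's 40% is $993.20. Member pays $2268.20; OOP now $2268.20. Insurer: $3758 − $2268.20 = $1489.80.
#2 ($3500): 40% coinsurance on $3500 = $1400. Member owes $1400 (running OOP $3668.20). Plan pays $3500 − $1400 = $2100.
#3 ($3616): 40% coinsurance on $3616 = $1446.40. Member pays $1446.40; OOP now $5114.60. Plan pays $3616 − $1446.40 = $2169.60.
#4 ($10327): deductible met; 40% of $10327 = $4130.80. That would push OOP to $9245.40, over the $7000 cap, so member pays $7000 − $5114.60 = $1885.40. Plan pays $10327 − $1885.40 = $8441.60.

$8441.60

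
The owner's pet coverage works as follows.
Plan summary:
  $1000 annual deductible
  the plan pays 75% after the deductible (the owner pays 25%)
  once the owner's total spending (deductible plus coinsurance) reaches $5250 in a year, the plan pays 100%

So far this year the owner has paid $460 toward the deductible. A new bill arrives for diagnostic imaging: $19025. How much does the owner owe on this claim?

$460 of the $1000 deductible is already met, leaving $540.
The remaining $18485 (= $19025 − $540) moves to coinsurance.
Coinsurance: $18485 × 25% = $4621.25.
That puts the owner's cost at $540 + $4621.25 = $5161.25 before any cap.
That would bring total out-of-pocket to $5621.25, past the $5250 cap. The owner is capped at $5250 − $460 = $4790 on this claim.

$4790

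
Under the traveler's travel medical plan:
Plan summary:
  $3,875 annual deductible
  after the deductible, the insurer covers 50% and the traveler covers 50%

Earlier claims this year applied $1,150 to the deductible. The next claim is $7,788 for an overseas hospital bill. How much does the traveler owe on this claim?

Deductible still to meet: $3,875 − $1,150 = $2,725.
After the $2,725 deductible portion, $7,788 − $2,725 = $5,063 is subject to coinsurance.
50% of $5,063 = $2,531.50 falls to the traveler.
Traveler responsibility: $2,725 + $2,531.50 = $5,256.50.

$5,256.50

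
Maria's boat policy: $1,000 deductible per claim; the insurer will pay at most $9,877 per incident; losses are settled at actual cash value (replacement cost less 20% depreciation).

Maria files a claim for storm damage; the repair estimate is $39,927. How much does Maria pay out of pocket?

$30,050

Depreciate 20%: the covered value is $39,927 × 0.8 = $31,941.60.
Subtract the deductible: $31,941.60 − $1,000 = $30,941.60.
Since $30,941.60 > $9,877, the payout is capped at $9,877.
The owner bears the rest of the original loss: $39,927 − $9,877 = $30,050.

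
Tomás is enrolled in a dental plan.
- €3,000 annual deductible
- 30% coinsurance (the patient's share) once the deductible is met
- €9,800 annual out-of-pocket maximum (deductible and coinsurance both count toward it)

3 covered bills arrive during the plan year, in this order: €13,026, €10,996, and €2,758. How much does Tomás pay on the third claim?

€493.40

Claim 1 (€13,026): €3,000 to deductible, leaving €10,026; coinsurance €10,026 × 30% = €3,007.80. Patient owes €6,007.80 (running OOP €6,007.80).
Claim 2 (€10,996): deductible already satisfied, so patient's share is 30% × €10,996 = €3,298.80. Patient pays €3,298.80; OOP now €9,306.60.
Claim 3 (€2,758): deductible met; 30% of €2,758 = €827.40. Adding that to €9,306.60 gives €10,134, past the €9,800 cap; patient pays only €9,800 − €9,306.60 = €493.40.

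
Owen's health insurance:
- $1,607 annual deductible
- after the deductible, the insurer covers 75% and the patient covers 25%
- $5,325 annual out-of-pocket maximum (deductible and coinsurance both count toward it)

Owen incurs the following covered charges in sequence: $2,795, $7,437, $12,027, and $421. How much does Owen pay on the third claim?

$1,561.75

#1 ($2,795): $1,607 finishes the deductible; $1,188 goes to coinsurance; patient's 25% is $297. Cost to patient: $1,904. OOP to date $1,904.
#2 ($7,437): 25% coinsurance on $7,437 = $1,859.25. Patient owes $1,859.25 (running OOP $3,763.25).
#3 ($12,027): deductible met; 25% of $12,027 = $3,006.75. That would push OOP to $6,770, over the $5,325 cap, so patient pays $5,325 − $3,763.25 = $1,561.75.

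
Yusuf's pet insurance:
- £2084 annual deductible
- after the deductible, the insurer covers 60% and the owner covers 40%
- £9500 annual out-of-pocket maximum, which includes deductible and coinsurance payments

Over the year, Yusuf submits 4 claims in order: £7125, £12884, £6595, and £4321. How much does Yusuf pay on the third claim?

Claim 1 (£7125): £2084 to deductible, leaving £5041; coinsurance £5041 × 40% = £2016.40. Owner pays £4100.40; OOP now £4100.40.
Claim 2 (£12884): deductible met; 40% of £12884 = £5153.60. Owner owes £5153.60 (running OOP £9254).
Claim 3 (£6595): 40% coinsurance on £6595 = £2638. OOP would hit £11892 > £9500, so the cap limits the owner to £9500 − £9254 = £246.

£246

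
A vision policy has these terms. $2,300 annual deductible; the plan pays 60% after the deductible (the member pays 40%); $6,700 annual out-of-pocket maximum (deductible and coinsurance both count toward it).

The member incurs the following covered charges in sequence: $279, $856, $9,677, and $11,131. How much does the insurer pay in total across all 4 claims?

$15,243

Claim 1 ($279): entire amount goes to the deductible. Member owes $279 (running OOP $279). Insurer: $279 − $279 = $0.
Claim 2 ($856): fully absorbed by the deductible. Member pays $856; OOP now $1,135. Insurer: $856 − $856 = $0.
Claim 3 ($9,677): $1,165 finishes the deductible; $8,512 goes to coinsurance; member's 40% is $3,404.80. Member owes $4,569.80 (running OOP $5,704.80). Plan pays $9,677 − $4,569.80 = $5,107.20.
Claim 4 ($11,131): deductible met; 40% of $11,131 = $4,452.40. Adding that to $5,704.80 gives $10,157.20, past the $6,700 cap; member pays only $6,700 − $5,704.80 = $995.20. Plan pays $11,131 − $995.20 = $10,135.80.
Insurer total: $0 + $0 + $5,107.20 + $10,135.80 = $15,243.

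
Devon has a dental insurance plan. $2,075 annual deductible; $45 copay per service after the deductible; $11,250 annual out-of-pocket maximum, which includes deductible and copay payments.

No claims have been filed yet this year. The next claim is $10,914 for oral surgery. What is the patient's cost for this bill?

Nothing has been paid toward the $2,075 deductible, so the first $2,075 of this charge is applied there.
The remaining $8,839 (= $10,914 − $2,075) moves to the copay.
Copay on this service: $45.
So the patient owes $2,075 + $45 = $2,120 before any cap.
Total out-of-pocket so far would be $0 + $2,120 = $2,120, below the $11,250 cap — no reduction.

$2,120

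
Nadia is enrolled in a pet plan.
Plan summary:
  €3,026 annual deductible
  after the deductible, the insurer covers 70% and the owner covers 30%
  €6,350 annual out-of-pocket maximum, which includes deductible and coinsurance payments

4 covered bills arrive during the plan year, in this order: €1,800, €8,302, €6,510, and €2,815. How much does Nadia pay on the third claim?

Claim 1 — €1,800: all of it applies to the deductible. Cost to owner: €1,800. OOP to date €1,800.
Claim 2 — €8,302: €1,226 to deductible, leaving €7,076; coinsurance €7,076 × 30% = €2,122.80. Cost to owner: €3,348.80. OOP to date €5,148.80.
Claim 3 — €6,510: deductible met; 30% of €6,510 = €1,953. Adding that to €5,148.80 gives €7,101.80, past the €6,350 cap; owner pays only €6,350 − €5,148.80 = €1,201.20.

€1,201.20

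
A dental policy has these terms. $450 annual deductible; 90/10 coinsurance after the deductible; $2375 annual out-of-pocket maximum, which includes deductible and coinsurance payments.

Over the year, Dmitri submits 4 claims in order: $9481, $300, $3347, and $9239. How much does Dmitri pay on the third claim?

$334.70

Bill 1, $9481: $450 to deductible, leaving $9031; patient's 10% is $903.10. Cost to patient: $1353.10. OOP to date $1353.10.
Bill 2, $300: deductible met; 10% of $300 = $30. Patient owes $30 (running OOP $1383.10).
Bill 3, $3347: 10% coinsurance on $3347 = $334.70. Cost to patient: $334.70. OOP to date $1717.80.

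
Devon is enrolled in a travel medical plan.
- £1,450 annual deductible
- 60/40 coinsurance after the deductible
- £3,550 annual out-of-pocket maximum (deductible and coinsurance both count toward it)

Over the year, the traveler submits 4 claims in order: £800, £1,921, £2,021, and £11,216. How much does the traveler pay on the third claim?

£808.40

Claim 1 — £800: all of it applies to the deductible. Traveler owes £800 (running OOP £800).
Claim 2 — £1,921: £650 to deductible, leaving £1,271; traveler's 40% is £508.40. Traveler owes £1,158.40 (running OOP £1,958.40).
Claim 3 — £2,021: deductible met; 40% of £2,021 = £808.40. Traveler pays £808.40; OOP now £2,766.80.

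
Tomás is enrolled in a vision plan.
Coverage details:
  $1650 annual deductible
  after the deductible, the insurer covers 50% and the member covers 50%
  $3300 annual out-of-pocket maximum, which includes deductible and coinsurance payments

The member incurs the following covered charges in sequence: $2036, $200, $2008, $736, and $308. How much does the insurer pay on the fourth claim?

$383

Bill 1, $2036: $1650 to deductible, leaving $386; 50% of $386 = $193. Member pays $1843; OOP now $1843. Insurer: $2036 − $1843 = $193.
Bill 2, $200: deductible met; 50% of $200 = $100. Member owes $100 (running OOP $1943). Insurer: $200 − $100 = $100.
Bill 3, $2008: 50% coinsurance on $2008 = $1004. Member owes $1004 (running OOP $2947). Insurer: $2008 − $1004 = $1004.
Bill 4, $736: deductible already satisfied, so member's share is 50% × $736 = $368. OOP would hit $3315 > $3300, so the cap limits the member to $3300 − $2947 = $353. Plan pays $736 − $353 = $383.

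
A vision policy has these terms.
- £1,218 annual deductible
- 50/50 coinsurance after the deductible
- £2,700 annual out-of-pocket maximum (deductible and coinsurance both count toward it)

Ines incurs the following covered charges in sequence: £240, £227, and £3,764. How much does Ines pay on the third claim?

£2,233

Bill 1, £240: entire amount goes to the deductible. Member owes £240 (running OOP £240).
Bill 2, £227: all of it applies to the deductible. Cost to member: £227. OOP to date £467.
Bill 3, £3,764: £751 finishes the deductible; £3,013 goes to coinsurance; coinsurance £3,013 × 50% = £1,506.50. Together that's £751 + £1,506.50 = £2,257.50. That would push OOP to £2,724.50, over the £2,700 cap, so member pays £2,700 − £467 = £2,233.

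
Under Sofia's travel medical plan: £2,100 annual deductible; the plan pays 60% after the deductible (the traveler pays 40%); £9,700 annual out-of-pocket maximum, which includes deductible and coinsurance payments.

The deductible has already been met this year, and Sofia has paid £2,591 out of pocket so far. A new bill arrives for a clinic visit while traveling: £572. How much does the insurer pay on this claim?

The deductible is already satisfied, so the full bill goes to coinsurance.
40% of £572 = £228.80 falls to the traveler.
Cumulative spending £2,591 + £228.80 = £2,819.80 stays under the £9,700 maximum.
The plan picks up £572 − £228.80 = £343.20.

£343.20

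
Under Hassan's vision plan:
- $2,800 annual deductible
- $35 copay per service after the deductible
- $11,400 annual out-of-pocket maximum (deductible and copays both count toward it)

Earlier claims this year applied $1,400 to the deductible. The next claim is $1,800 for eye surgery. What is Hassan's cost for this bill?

$1,435

$1,400 of the $2,800 deductible is already met, leaving $1,400.
The remaining $400 (= $1,800 − $1,400) moves to the copay.
Copay on this service: $35.
So the member owes $1,400 + $35 = $1,435 before any cap.
Year-to-date out-of-pocket becomes $1,400 + $1,435 = $2,835, still under the $11,400 maximum, so no cap applies.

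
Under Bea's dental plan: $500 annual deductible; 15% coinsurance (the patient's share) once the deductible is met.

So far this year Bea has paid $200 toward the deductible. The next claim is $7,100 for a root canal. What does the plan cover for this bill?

Deductible still to meet: $500 − $200 = $300.
That leaves $7,100 − $300 = $6,800 for coinsurance.
15% of $6,800 = $1,020 falls to the patient.
That puts the patient's cost at $300 + $1,020 = $1,320.
Insurer pays the balance: $7,100 − $1,320 = $5,780.

$5,780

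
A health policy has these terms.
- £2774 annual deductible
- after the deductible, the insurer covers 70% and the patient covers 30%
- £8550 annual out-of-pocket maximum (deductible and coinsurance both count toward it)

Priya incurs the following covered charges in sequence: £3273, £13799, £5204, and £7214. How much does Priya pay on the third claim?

£1486.60

#1 (£3273): £2774 finishes the deductible; £499 goes to coinsurance; coinsurance £499 × 30% = £149.70. Patient pays £2923.70; OOP now £2923.70.
#2 (£13799): 30% coinsurance on £13799 = £4139.70. Patient owes £4139.70 (running OOP £7063.40).
#3 (£5204): deductible met; 30% of £5204 = £1561.20. OOP would hit £8624.60 > £8550, so the cap limits the patient to £8550 − £7063.40 = £1486.60.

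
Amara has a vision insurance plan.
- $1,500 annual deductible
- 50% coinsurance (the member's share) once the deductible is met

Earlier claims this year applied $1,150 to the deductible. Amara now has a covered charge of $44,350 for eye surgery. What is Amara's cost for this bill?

$1,150 of the $1,500 deductible is already met, leaving $350.
The remaining $44,000 (= $44,350 − $350) moves to coinsurance.
Member's 50% share of $44,000 is $22,000.
That puts the member's cost at $350 + $22,000 = $22,350.

$22,350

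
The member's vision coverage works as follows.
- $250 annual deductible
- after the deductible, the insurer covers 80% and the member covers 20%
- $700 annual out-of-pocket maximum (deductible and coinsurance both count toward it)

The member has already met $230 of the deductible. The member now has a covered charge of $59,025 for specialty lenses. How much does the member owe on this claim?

Deductible still to meet: $250 − $230 = $20.
The remaining $59,005 (= $59,025 − $20) moves to coinsurance.
20% of $59,005 = $11,801 falls to the member.
So the member owes $20 + $11,801 = $11,821 before any cap.
Adding $11,821 to the $230 already spent would give $12,051, which exceeds the $700 cap; the member pays just $700 − $230 = $470.

$470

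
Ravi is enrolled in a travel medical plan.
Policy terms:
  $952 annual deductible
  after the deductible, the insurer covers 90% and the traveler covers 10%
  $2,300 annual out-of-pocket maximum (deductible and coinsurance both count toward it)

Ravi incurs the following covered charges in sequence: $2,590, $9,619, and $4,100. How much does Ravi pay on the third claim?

#1 ($2,590): $952 finishes the deductible; $1,638 goes to coinsurance; coinsurance $1,638 × 10% = $163.80. Traveler owes $1,115.80 (running OOP $1,115.80).
#2 ($9,619): deductible already satisfied, so traveler's share is 10% × $9,619 = $961.90. Traveler owes $961.90 (running OOP $2,077.70).
#3 ($4,100): deductible met; 10% of $4,100 = $410. Adding that to $2,077.70 gives $2,487.70, past the $2,300 cap; traveler pays only $2,300 − $2,077.70 = $222.30.

$222.30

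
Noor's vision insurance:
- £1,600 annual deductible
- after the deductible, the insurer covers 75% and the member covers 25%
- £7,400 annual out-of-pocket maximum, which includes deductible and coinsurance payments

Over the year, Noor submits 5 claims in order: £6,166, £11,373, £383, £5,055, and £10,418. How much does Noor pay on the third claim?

Claim 1 (£6,166): £1,600 finishes the deductible; £4,566 goes to coinsurance; 25% of £4,566 = £1,141.50. Cost to member: £2,741.50. OOP to date £2,741.50.
Claim 2 (£11,373): 25% coinsurance on £11,373 = £2,843.25. Cost to member: £2,843.25. OOP to date £5,584.75.
Claim 3 (£383): deductible met; 25% of £383 = £95.75. Cost to member: £95.75. OOP to date £5,680.50.

£95.75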